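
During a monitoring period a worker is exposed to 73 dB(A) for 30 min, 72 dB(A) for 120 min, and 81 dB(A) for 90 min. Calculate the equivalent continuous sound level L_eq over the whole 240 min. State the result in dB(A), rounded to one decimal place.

L_eq = 10·log₁₀[(1/T)·Σ tᵢ·10^(Lᵢ/10)] with T = 240 min.
Σ tᵢ·10^(Lᵢ/10) = 30·10^(73/10) + 120·10^(72/10) + 90·10^(81/10) = 1.383e+10.
L_eq = 10·log₁₀(1.383e+10/240) = 77.61 dB(A).

77.6 dB(A)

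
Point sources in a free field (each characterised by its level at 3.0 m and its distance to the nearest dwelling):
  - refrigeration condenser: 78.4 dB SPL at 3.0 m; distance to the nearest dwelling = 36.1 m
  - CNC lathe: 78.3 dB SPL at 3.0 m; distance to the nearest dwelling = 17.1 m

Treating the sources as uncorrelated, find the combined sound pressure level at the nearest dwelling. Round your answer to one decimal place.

64.1 dB SPL

First find each source's level at the receiver (point-source: −20·log₁₀(r/r_ref)), then combine on an intensity basis.
refrigeration condenser: 78.4 − 20·log₁₀(36.1/3.0) = 78.4 − 21.61 = 56.79 dB SPL.
CNC lathe: 78.3 − 20·log₁₀(17.1/3.0) = 78.3 − 15.12 = 63.18 dB SPL.
Σ 10^(L/10) = 2.559e+06 → L_total = 10·log₁₀(2.559e+06) = 64.08 dB SPL.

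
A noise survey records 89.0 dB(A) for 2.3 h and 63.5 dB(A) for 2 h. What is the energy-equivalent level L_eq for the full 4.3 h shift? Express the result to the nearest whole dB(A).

86 dB(A)

The energy average is taken in the linear domain: L_eq = 10·log₁₀[(Σ tᵢ·10^(Lᵢ/10))/T], T = 4.3 h.
Σ tᵢ·10^(Lᵢ/10) = 2.3·10^(89.0/10) + 2·10^(63.5/10) = 1.831e+09.
L_eq = 10·log₁₀(1.831e+09/4.3) = 86.29 dB(A).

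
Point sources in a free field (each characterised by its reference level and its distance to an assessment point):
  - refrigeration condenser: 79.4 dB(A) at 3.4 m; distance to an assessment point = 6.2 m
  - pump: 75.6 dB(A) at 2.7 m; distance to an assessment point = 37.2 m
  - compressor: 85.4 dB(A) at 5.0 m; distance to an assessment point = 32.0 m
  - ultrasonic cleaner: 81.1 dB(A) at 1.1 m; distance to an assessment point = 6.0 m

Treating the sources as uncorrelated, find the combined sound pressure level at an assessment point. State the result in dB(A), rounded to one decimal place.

Apply inverse-square spreading to bring every level to the receiver, then sum 10^(L/10).
refrigeration condenser: 79.4 − 20·log₁₀(6.2/3.4) = 79.4 − 5.22 = 74.18 dB(A).
pump: 75.6 − 20·log₁₀(37.2/2.7) = 75.6 − 22.78 = 52.82 dB(A).
compressor: 85.4 − 20·log₁₀(32.0/5.0) = 85.4 − 16.12 = 69.28 dB(A).
ultrasonic cleaner: 81.1 − 20·log₁₀(6.0/1.1) = 81.1 − 14.74 = 66.36 dB(A).
Σ 10^(L/10) = 3.918e+07 → L_total = 10·log₁₀(3.918e+07) = 75.93 dB(A).

75.9 dB(A)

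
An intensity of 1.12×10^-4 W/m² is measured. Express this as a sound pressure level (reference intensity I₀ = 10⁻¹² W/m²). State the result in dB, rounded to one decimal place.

80.5 dB

Dividing by I₀ shifts the exponent by 12: I/I₀ = 1.12×10^8.
L = 10·(0.0492 + 8) = 80.49 dB.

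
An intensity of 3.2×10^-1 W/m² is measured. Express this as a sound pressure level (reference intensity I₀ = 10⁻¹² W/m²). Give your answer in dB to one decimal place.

L = 10·log₁₀(I/I₀) = 10·log₁₀(3.2×10^-1/10⁻¹²) = 10·log₁₀(3.2×10^11).
L = 10·(0.5051 + 11) = 115.05 dB.

115.1 dB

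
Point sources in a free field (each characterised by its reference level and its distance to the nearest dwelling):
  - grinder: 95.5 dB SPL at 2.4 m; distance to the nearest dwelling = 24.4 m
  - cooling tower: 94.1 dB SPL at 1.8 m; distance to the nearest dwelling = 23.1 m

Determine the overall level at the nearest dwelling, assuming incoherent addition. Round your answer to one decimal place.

First find each source's level at the receiver (point-source: −20·log₁₀(r/r_ref)), then combine on an intensity basis.
grinder: 95.5 − 20·log₁₀(24.4/2.4) = 95.5 − 20.14 = 75.36 dB SPL.
cooling tower: 94.1 − 20·log₁₀(23.1/1.8) = 94.1 − 22.17 = 71.93 dB SPL.
Σ 10^(L/10) = 4.993e+07 → L_total = 10·log₁₀(4.993e+07) = 76.98 dB SPL.

77.0 dB SPL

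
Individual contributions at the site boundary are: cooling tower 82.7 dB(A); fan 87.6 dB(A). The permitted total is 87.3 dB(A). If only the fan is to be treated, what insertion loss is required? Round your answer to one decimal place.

2.1 dB

Everything except the fan sums to 10^(82.7/10) = 1.862e+08 in linear terms, 82.70 dB(A).
The limit corresponds to 10^(87.3/10) = 5.370e+08; subtracting the fixed part leaves 3.508e+08 for the fan, i.e. 85.45 dB(A).
Required insertion loss = 87.6 − 85.45 = 2.15 dB.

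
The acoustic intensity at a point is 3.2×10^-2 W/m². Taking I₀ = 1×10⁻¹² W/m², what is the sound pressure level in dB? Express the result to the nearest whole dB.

Dividing by I₀ shifts the exponent by 12: I/I₀ = 3.2×10^10.
L = 10·(0.5051 + 10) = 105.05 dB.

105 dB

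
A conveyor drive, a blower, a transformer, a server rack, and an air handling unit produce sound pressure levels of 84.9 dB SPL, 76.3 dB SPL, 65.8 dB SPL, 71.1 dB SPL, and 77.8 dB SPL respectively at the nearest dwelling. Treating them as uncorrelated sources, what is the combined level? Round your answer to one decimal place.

Incoherent sources combine by intensity addition: L_total = 10·log₁₀(Σ 10^(L_i/10)).
Σ 10^(L/10) = 10^(84.9/10) + 10^(76.3/10) + 10^(65.8/10) + 10^(71.1/10) + 10^(77.8/10) = 4.286e+08.
L_total = 10·log₁₀(4.286e+08) = 86.32 dB SPL.

86.3 dB SPL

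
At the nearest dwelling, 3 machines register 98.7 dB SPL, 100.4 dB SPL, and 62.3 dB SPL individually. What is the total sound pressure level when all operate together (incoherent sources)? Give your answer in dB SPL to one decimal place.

102.6 dB SPL

Incoherent sources combine by intensity addition: L_total = 10·log₁₀(Σ 10^(L_i/10)).
Σ 10^(L/10) = 10^(98.7/10) + 10^(100.4/10) + 10^(62.3/10) = 1.838e+10.
L_total = 10·log₁₀(1.838e+10) = 102.64 dB SPL.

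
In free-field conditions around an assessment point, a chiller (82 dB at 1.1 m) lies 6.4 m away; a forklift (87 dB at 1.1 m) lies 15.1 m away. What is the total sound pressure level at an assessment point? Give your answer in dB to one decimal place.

Apply inverse-square spreading to bring every level to the receiver, then sum 10^(L/10).
chiller: 82 − 20·log₁₀(6.4/1.1) = 82 − 15.30 = 66.70 dB.
forklift: 87 − 20·log₁₀(15.1/1.1) = 87 − 22.75 = 64.25 dB.
Σ 10^(L/10) = 7.342e+06 → L_total = 10·log₁₀(7.342e+06) = 68.66 dB.

68.7 dB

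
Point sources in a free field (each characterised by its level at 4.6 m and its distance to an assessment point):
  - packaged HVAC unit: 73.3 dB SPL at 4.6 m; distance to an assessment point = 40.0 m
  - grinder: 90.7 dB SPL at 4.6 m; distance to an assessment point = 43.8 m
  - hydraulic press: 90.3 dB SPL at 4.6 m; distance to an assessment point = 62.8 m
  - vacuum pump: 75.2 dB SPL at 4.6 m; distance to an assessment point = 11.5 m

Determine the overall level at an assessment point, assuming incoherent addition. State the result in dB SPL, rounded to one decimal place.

Apply inverse-square spreading to bring every level to the receiver, then sum 10^(L/10).
packaged HVAC unit: 73.3 − 20·log₁₀(40.0/4.6) = 73.3 − 18.79 = 54.51 dB SPL.
grinder: 90.7 − 20·log₁₀(43.8/4.6) = 90.7 − 19.57 = 71.13 dB SPL.
hydraulic press: 90.3 − 20·log₁₀(62.8/4.6) = 90.3 − 22.70 = 67.60 dB SPL.
vacuum pump: 75.2 − 20·log₁₀(11.5/4.6) = 75.2 − 7.96 = 67.24 dB SPL.
Σ 10^(L/10) = 2.429e+07 → L_total = 10·log₁₀(2.429e+07) = 73.85 dB SPL.

73.9 dB SPL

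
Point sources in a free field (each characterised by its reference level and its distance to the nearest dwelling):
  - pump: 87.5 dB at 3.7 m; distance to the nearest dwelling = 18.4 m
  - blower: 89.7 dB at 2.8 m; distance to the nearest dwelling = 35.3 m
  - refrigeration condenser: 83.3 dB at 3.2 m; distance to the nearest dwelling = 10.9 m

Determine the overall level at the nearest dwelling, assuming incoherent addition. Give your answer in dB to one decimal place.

First find each source's level at the receiver (point-source: −20·log₁₀(r/r_ref)), then combine on an intensity basis.
pump: 87.5 − 20·log₁₀(18.4/3.7) = 87.5 − 13.93 = 73.57 dB.
blower: 89.7 − 20·log₁₀(35.3/2.8) = 89.7 − 22.01 = 67.69 dB.
refrigeration condenser: 83.3 − 20·log₁₀(10.9/3.2) = 83.3 − 10.65 = 72.65 dB.
Σ 10^(L/10) = 4.704e+07 → L_total = 10·log₁₀(4.704e+07) = 76.72 dB.

76.7 dB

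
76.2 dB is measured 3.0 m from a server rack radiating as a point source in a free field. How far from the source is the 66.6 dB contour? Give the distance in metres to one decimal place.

9.1 m

For a point source L₁ − L₂ = 20·log₁₀(r₂/r₁), so r₂ = r₁·10^((L₁−L₂)/20).
r₂ = 3.0·10^((76.2−66.6)/20) = 3.0·10^(9.6/20) = 9.06 m.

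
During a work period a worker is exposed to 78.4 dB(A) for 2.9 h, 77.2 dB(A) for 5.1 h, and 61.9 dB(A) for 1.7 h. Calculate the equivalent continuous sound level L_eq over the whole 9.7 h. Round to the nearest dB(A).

The energy average is taken in the linear domain: L_eq = 10·log₁₀[(Σ tᵢ·10^(Lᵢ/10))/T], T = 9.7 h.
Σ tᵢ·10^(Lᵢ/10) = 2.9·10^(78.4/10) + 5.1·10^(77.2/10) + 1.7·10^(61.9/10) = 4.709e+08.
L_eq = 10·log₁₀(4.709e+08/9.7) = 76.86 dB(A).

77 dB(A)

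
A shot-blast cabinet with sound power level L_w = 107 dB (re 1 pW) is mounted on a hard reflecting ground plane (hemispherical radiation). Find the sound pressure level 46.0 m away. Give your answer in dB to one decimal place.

L_p = L_w − 10·log₁₀(2π·r²) with r = 46.0 m.
2π·r² = 1.33e+04 m², 10·log₁₀ of that is 41.237 dB.
L_p = 107 − 41.237 = 65.76 dB.

65.8 dB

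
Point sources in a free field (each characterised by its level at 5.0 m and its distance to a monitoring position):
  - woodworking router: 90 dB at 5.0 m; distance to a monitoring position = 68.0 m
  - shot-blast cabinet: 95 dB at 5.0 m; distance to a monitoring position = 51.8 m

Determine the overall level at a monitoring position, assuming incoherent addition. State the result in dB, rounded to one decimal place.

First find each source's level at the receiver (point-source: −20·log₁₀(r/r_ref)), then combine on an intensity basis.
woodworking router: 90 − 20·log₁₀(68.0/5.0) = 90 − 22.67 = 67.33 dB.
shot-blast cabinet: 95 − 20·log₁₀(51.8/5.0) = 95 − 20.31 = 74.69 dB.
Σ 10^(L/10) = 3.487e+07 → L_total = 10·log₁₀(3.487e+07) = 75.42 dB.

75.4 dB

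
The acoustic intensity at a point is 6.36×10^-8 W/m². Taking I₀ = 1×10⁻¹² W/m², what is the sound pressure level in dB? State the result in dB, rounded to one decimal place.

I/I₀ = 6.36×10^-8/10⁻¹² = 6.36×10^4, and L = 10·log₁₀(I/I₀).
L = 10·(0.8035 + 4) = 48.03 dB.

48.0 dB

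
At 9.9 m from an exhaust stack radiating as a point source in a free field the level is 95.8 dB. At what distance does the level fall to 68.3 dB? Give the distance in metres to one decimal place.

234.8 m

Point-source spreading drops the level by 20·log₁₀(r₂/r₁); inverting, r₂/r₁ = 10^(ΔL/20).
r₂ = 9.9·10^((95.8−68.3)/20) = 9.9·10^(27.5/20) = 234.77 m.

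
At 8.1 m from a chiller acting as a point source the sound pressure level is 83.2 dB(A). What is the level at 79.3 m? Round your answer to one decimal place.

Point-source attenuation: ΔL = 20·log₁₀(r₂/r₁) = 20·log₁₀(79.3/8.1) = 19.816 dB.
L₂ = 83.2 − 20·log₁₀(79.3/8.1) = 83.2 − 19.816 = 63.38 dB(A).

63.4 dB(A)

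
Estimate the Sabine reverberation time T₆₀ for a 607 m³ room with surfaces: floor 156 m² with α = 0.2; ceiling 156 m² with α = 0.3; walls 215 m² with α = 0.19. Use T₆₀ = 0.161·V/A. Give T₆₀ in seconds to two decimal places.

0.82 s

A = Σ Sᵢαᵢ = 156·0.2 + 156·0.3 + 215·0.19 = 118.85 m².
T₆₀ = 0.161 × 607 / 118.85 = 0.822 s.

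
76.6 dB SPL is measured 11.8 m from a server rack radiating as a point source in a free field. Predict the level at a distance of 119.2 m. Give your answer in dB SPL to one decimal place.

56.5 dB SPL

Spherical spreading from a point source gives a 20·log₁₀(r₂/r₁) drop.
L₂ = 76.6 − 20·log₁₀(119.2/11.8) = 76.6 − 20.088 = 56.51 dB SPL.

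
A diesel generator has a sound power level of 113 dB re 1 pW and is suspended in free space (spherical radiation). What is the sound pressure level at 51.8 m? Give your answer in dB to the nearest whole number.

68 dB

L_p = L_w − 10·log₁₀(4π·r²) with r = 51.8 m.
4π·r² = 3.372e+04 m², 10·log₁₀ of that is 45.279 dB.
L_p = 113 − 45.279 = 67.72 dB.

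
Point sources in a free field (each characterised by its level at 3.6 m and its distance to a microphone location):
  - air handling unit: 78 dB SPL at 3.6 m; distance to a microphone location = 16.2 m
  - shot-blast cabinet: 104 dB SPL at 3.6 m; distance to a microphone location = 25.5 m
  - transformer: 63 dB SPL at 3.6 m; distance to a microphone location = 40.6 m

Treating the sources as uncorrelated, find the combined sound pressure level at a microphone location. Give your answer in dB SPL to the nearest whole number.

Propagate each source to the receiver with L = L_ref − 20·log₁₀(r/r_ref), then add intensities.
air handling unit: 78 − 20·log₁₀(16.2/3.6) = 78 − 13.06 = 64.94 dB SPL.
shot-blast cabinet: 104 − 20·log₁₀(25.5/3.6) = 104 − 17.00 = 87.00 dB SPL.
transformer: 63 − 20·log₁₀(40.6/3.6) = 63 − 21.04 = 41.96 dB SPL.
Σ 10^(L/10) = 5.038e+08 → L_total = 10·log₁₀(5.038e+08) = 87.02 dB SPL.

87 dB SPL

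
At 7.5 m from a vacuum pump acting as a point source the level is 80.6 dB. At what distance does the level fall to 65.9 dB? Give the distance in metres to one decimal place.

Point-source spreading drops the level by 20·log₁₀(r₂/r₁); inverting, r₂/r₁ = 10^(ΔL/20).
r₂ = 7.5·10^((80.6−65.9)/20) = 7.5·10^(14.7/20) = 40.74 m.

40.7 m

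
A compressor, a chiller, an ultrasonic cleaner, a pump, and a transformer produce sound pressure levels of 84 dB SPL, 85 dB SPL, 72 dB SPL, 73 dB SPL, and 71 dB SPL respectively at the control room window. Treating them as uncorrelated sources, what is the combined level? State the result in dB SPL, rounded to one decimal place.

87.9 dB SPL

For uncorrelated sources the intensities add, so convert each level to linear form, sum, and take 10·log₁₀ of the total.
Σ 10^(L/10) = 10^(84/10) + 10^(85/10) + 10^(72/10) + 10^(73/10) + 10^(71/10) = 6.158e+08.
L_total = 10·log₁₀(6.158e+08) = 87.89 dB SPL.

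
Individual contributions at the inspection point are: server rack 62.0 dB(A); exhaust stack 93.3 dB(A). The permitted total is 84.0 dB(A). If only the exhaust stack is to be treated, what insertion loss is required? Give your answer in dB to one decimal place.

9.3 dB

Everything except the exhaust stack sums to 10^(62.0/10) = 1.585e+06 in linear terms, 62.00 dB(A).
The limit corresponds to 10^(84.0/10) = 2.512e+08; subtracting the fixed part leaves 2.496e+08 for the exhaust stack, i.e. 83.97 dB(A).
So the exhaust stack must be reduced from 93.3 to 83.97 dB(A): IL = 9.33 dB.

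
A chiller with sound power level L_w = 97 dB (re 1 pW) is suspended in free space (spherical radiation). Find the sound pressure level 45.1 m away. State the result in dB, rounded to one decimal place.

52.9 dB

Free-field spherical radiation: L_p = L_w − 10·log₁₀(4π·r²), r = 45.1 m.
4π·r² = 2.556e+04 m², 10·log₁₀ of that is 44.076 dB.
L_p = 97 − 44.076 = 52.92 dB.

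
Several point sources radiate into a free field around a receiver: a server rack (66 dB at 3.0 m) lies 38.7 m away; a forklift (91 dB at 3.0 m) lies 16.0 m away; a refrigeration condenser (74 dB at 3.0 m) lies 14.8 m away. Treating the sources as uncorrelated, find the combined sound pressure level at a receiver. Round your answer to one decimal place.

76.6 dB

Apply inverse-square spreading to bring every level to the receiver, then sum 10^(L/10).
server rack: 66 − 20·log₁₀(38.7/3.0) = 66 − 22.21 = 43.79 dB.
forklift: 91 − 20·log₁₀(16.0/3.0) = 91 − 14.54 = 76.46 dB.
refrigeration condenser: 74 − 20·log₁₀(14.8/3.0) = 74 − 13.86 = 60.14 dB.
Σ 10^(L/10) = 4.532e+07 → L_total = 10·log₁₀(4.532e+07) = 76.56 dB.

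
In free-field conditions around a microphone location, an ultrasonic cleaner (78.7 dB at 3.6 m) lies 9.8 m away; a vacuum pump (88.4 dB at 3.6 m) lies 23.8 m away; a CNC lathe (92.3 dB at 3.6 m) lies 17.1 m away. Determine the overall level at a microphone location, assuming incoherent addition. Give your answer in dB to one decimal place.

Propagate each source to the receiver with L = L_ref − 20·log₁₀(r/r_ref), then add intensities.
ultrasonic cleaner: 78.7 − 20·log₁₀(9.8/3.6) = 78.7 − 8.70 = 70.00 dB.
vacuum pump: 88.4 − 20·log₁₀(23.8/3.6) = 88.4 − 16.41 = 71.99 dB.
CNC lathe: 92.3 − 20·log₁₀(17.1/3.6) = 92.3 − 13.53 = 78.77 dB.
Σ 10^(L/10) = 1.011e+08 → L_total = 10·log₁₀(1.011e+08) = 80.05 dB.

80.0 dB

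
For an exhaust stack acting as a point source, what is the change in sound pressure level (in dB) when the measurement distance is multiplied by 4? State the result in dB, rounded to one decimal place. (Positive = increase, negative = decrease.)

With spherical spreading the level changes by −20·log₁₀(r₂/r₁).
ΔL = −20·log₁₀(4) = -12.04 dB.

-12.0 dB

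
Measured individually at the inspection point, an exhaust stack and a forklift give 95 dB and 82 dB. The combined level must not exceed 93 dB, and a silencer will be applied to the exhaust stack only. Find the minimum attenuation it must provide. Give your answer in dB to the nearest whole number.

Fixed contribution from the other source: Σ 10^(L/10) = 10^(82/10) = 1.585e+08 (82.00 dB).
The limit corresponds to 10^(93/10) = 1.995e+09; subtracting the fixed part leaves 1.837e+09 for the exhaust stack, i.e. 92.64 dB.
So the exhaust stack must be reduced from 95 to 92.64 dB: IL = 2.36 dB.

2 dB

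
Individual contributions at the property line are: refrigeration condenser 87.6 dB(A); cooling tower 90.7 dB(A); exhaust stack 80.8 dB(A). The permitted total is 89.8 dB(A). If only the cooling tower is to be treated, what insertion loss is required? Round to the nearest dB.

Fixed contribution from the other sources: Σ 10^(L/10) = 10^(87.6/10) + 10^(80.8/10) = 6.957e+08 (88.42 dB(A)).
To meet 89.8 dB(A) overall, the treated cooling tower may contribute at most 10^(89.8/10) − 6.957e+08 = 2.593e+08, i.e. 84.14 dB(A).
Required insertion loss = 90.7 − 84.14 = 6.56 dB.

7 dB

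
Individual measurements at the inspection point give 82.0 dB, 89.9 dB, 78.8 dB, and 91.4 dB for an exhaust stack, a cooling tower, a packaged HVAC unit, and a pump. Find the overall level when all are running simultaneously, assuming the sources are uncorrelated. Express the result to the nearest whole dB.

94 dB

For uncorrelated sources the intensities add, so convert each level to linear form, sum, and take 10·log₁₀ of the total.
Σ 10^(L/10) = 10^(82.0/10) + 10^(89.9/10) + 10^(78.8/10) + 10^(91.4/10) = 2.592e+09.
L_total = 10·log₁₀(2.592e+09) = 94.14 dB.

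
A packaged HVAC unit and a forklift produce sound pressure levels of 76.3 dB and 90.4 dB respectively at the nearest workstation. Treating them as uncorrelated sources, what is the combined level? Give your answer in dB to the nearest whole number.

91 dB

Incoherent sources combine by intensity addition: L_total = 10·log₁₀(Σ 10^(L_i/10)).
Σ 10^(L/10) = 10^(76.3/10) + 10^(90.4/10) = 1.139e+09.
L_total = 10·log₁₀(1.139e+09) = 90.57 dB.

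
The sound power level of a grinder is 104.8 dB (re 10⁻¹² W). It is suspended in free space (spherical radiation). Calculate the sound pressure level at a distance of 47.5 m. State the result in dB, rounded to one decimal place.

60.3 dB

The power spreads over a sphere of area 4π·r², so L_p = L_w − 10·log₁₀(4π·r²).
4π·r² = 2.835e+04 m², 10·log₁₀ of that is 44.526 dB.
L_p = 104.8 − 44.526 = 60.27 dB.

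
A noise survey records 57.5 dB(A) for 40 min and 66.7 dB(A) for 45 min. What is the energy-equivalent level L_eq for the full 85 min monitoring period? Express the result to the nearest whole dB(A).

64 dB(A)

L_eq = 10·log₁₀[(1/T)·Σ tᵢ·10^(Lᵢ/10)] with T = 85 min.
Σ tᵢ·10^(Lᵢ/10) = 40·10^(57.5/10) + 45·10^(66.7/10) = 2.330e+08.
L_eq = 10·log₁₀(2.330e+08/85) = 64.38 dB(A).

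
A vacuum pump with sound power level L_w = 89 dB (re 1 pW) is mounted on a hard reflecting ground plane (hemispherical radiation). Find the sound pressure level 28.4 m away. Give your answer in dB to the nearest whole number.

L_p = L_w − 10·log₁₀(2π·r²) with r = 28.4 m.
2π·r² = 5068 m², 10·log₁₀ of that is 37.048 dB.
L_p = 89 − 37.048 = 51.95 dB.

52 dB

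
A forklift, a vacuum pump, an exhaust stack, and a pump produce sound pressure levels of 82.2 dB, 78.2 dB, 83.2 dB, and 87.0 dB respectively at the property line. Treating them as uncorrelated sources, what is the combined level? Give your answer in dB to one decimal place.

Incoherent sources combine by intensity addition: L_total = 10·log₁₀(Σ 10^(L_i/10)).
Σ 10^(L/10) = 10^(82.2/10) + 10^(78.2/10) + 10^(83.2/10) + 10^(87.0/10) = 9.421e+08.
L_total = 10·log₁₀(9.421e+08) = 89.74 dB.

89.7 dB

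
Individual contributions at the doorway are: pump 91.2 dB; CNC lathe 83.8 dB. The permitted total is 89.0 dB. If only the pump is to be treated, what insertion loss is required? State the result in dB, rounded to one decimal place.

Everything except the pump sums to 10^(83.8/10) = 2.399e+08 in linear terms, 83.80 dB.
To meet 89.0 dB overall, the treated pump may contribute at most 10^(89.0/10) − 2.399e+08 = 5.544e+08, i.e. 87.44 dB.
So the pump must be reduced from 91.2 to 87.44 dB: IL = 3.76 dB.

3.8 dB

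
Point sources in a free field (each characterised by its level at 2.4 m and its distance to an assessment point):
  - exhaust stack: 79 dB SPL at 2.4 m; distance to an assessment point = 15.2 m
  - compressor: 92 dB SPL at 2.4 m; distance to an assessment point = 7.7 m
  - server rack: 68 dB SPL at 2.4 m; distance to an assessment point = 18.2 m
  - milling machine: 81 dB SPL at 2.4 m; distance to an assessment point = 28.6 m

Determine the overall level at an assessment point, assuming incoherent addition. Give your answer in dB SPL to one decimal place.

Propagate each source to the receiver with L = L_ref − 20·log₁₀(r/r_ref), then add intensities.
exhaust stack: 79 − 20·log₁₀(15.2/2.4) = 79 − 16.03 = 62.97 dB SPL.
compressor: 92 − 20·log₁₀(7.7/2.4) = 92 − 10.13 = 81.87 dB SPL.
server rack: 68 − 20·log₁₀(18.2/2.4) = 68 − 17.60 = 50.40 dB SPL.
milling machine: 81 − 20·log₁₀(28.6/2.4) = 81 − 21.52 = 59.48 dB SPL.
Σ 10^(L/10) = 1.569e+08 → L_total = 10·log₁₀(1.569e+08) = 81.96 dB SPL.

82.0 dB SPL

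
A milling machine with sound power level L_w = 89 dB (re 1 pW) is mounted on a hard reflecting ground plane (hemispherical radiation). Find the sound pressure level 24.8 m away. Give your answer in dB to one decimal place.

L_p = L_w − 10·log₁₀(2π·r²) with r = 24.8 m.
2π·r² = 3864 m², 10·log₁₀ of that is 35.871 dB.
L_p = 89 − 35.871 = 53.13 dB.

53.1 dB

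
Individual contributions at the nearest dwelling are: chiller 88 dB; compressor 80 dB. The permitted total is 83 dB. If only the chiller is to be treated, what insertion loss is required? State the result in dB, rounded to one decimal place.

8.0 dB

Everything except the chiller sums to 10^(80/10) = 1.000e+08 in linear terms, 80.00 dB.
The limit corresponds to 10^(83/10) = 1.995e+08; subtracting the fixed part leaves 9.953e+07 for the chiller, i.e. 79.98 dB.
So the chiller must be reduced from 88 to 79.98 dB: IL = 8.02 dB.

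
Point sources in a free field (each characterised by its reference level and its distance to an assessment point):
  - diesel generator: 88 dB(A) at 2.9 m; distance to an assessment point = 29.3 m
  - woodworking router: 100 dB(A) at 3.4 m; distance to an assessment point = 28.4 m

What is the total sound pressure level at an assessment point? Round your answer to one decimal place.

81.7 dB(A)

Apply inverse-square spreading to bring every level to the receiver, then sum 10^(L/10).
diesel generator: 88 − 20·log₁₀(29.3/2.9) = 88 − 20.09 = 67.91 dB(A).
woodworking router: 100 − 20·log₁₀(28.4/3.4) = 100 − 18.44 = 81.56 dB(A).
Σ 10^(L/10) = 1.495e+08 → L_total = 10·log₁₀(1.495e+08) = 81.75 dB(A).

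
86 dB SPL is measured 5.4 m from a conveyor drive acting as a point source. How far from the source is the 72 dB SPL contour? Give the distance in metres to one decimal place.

The 14.0 dB drop corresponds to a distance ratio of 10^(14.0/20) for a point source.
r₂ = 5.4·10^((86−72)/20) = 5.4·10^(14.0/20) = 27.06 m.

27.1 m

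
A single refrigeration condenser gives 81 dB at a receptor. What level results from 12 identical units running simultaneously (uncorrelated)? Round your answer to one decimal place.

L_total = L₁ + 10·log₁₀ N for N identical incoherent sources.
L_total = 81 + 10·log₁₀(12) = 81 + 10.792 = 91.79 dB.

91.8 dB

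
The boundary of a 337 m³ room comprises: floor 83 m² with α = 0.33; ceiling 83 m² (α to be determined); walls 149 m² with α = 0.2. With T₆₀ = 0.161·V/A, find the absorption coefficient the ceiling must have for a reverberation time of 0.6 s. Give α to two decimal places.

A = 0.161·V/T₆₀ = 0.161·337/0.6 = 90.43 m² sabins.
Absorption from the other surfaces = 83·0.33 + 149·0.2 = 57.19 m², so the ceiling must supply 33.24 m² over 83 m².
α = 33.24/83 = 0.400.

0.40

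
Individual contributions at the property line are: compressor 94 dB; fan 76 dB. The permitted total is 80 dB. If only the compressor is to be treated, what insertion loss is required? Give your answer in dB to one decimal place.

The untreated sources together contribute 10^(76/10) = 3.981e+07, i.e. 76.00 dB.
The limit corresponds to 10^(80/10) = 1.000e+08; subtracting the fixed part leaves 6.019e+07 for the compressor, i.e. 77.80 dB.
So the compressor must be reduced from 94 to 77.80 dB: IL = 16.20 dB.

16.2 dB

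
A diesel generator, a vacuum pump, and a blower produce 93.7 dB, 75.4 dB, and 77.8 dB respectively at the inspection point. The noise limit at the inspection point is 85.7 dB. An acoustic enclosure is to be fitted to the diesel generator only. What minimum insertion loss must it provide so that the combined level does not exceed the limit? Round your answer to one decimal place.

Fixed contribution from the other sources: Σ 10^(L/10) = 10^(75.4/10) + 10^(77.8/10) = 9.493e+07 (79.77 dB).
To meet 85.7 dB overall, the treated diesel generator may contribute at most 10^(85.7/10) − 9.493e+07 = 2.766e+08, i.e. 84.42 dB.
So the diesel generator must be reduced from 93.7 to 84.42 dB: IL = 9.28 dB.

9.3 dB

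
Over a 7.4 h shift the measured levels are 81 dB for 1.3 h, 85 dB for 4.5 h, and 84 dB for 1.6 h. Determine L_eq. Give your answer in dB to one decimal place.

The energy average is taken in the linear domain: L_eq = 10·log₁₀[(Σ tᵢ·10^(Lᵢ/10))/T], T = 7.4 h.
Σ tᵢ·10^(Lᵢ/10) = 1.3·10^(81/10) + 4.5·10^(85/10) + 1.6·10^(84/10) = 1.989e+09.
L_eq = 10·log₁₀(1.989e+09/7.4) = 84.29 dB.

84.3 dB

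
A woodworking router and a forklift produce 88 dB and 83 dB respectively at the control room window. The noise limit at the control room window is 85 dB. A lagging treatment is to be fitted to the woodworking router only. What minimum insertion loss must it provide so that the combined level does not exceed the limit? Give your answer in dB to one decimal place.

Fixed contribution from the other source: Σ 10^(L/10) = 10^(83/10) = 1.995e+08 (83.00 dB).
To meet 85 dB overall, the treated woodworking router may contribute at most 10^(85/10) − 1.995e+08 = 1.167e+08, i.e. 80.67 dB.
So the woodworking router must be reduced from 88 to 80.67 dB: IL = 7.33 dB.

7.3 dB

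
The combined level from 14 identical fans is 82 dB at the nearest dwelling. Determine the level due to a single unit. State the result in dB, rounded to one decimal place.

70.5 dB

14 equal contributions raise the level by 10·log₁₀ 14 = 11.461 dB, so each unit alone gives 82 − 11.461.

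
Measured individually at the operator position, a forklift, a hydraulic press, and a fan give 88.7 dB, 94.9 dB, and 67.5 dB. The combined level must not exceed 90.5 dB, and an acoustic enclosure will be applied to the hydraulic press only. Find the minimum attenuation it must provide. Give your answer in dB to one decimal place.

Fixed contribution from the other sources: Σ 10^(L/10) = 10^(88.7/10) + 10^(67.5/10) = 7.469e+08 (88.73 dB).
The limit corresponds to 10^(90.5/10) = 1.122e+09; subtracting the fixed part leaves 3.751e+08 for the hydraulic press, i.e. 85.74 dB.
Required insertion loss = 94.9 − 85.74 = 9.16 dB.

9.2 dB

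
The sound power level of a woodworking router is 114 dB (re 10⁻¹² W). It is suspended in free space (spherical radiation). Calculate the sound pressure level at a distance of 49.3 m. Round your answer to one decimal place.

69.2 dB

The power spreads over a sphere of area 4π·r², so L_p = L_w − 10·log₁₀(4π·r²).
4π·r² = 3.054e+04 m², 10·log₁₀ of that is 44.849 dB.
L_p = 114 − 44.849 = 69.15 dB.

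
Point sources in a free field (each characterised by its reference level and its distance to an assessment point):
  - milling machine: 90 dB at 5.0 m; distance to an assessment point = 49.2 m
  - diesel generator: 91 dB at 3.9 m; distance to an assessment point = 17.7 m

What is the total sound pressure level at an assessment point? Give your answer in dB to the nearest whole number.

79 dB

Propagate each source to the receiver with L = L_ref − 20·log₁₀(r/r_ref), then add intensities.
milling machine: 90 − 20·log₁₀(49.2/5.0) = 90 − 19.86 = 70.14 dB.
diesel generator: 91 − 20·log₁₀(17.7/3.9) = 91 − 13.14 = 77.86 dB.
Σ 10^(L/10) = 7.145e+07 → L_total = 10·log₁₀(7.145e+07) = 78.54 dB.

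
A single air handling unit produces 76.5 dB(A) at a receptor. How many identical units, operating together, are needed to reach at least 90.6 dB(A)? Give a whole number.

26

Need L₁ + 10·log₁₀ N ≥ 90.6, i.e. log₁₀ N ≥ 1.41.
N ≥ 10^(14.1/10) = 25.704, so N = 26.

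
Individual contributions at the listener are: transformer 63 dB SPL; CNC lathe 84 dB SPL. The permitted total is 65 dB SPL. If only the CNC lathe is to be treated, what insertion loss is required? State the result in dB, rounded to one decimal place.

23.3 dB

Everything except the CNC lathe sums to 10^(63/10) = 1.995e+06 in linear terms, 63.00 dB SPL.
The limit corresponds to 10^(65/10) = 3.162e+06; subtracting the fixed part leaves 1.167e+06 for the CNC lathe, i.e. 60.67 dB SPL.
Required insertion loss = 84 − 60.67 = 23.33 dB.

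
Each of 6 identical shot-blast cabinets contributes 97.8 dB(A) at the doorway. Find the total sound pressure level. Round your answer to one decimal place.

105.6 dB(A)

N identical incoherent sources raise the level by 10·log₁₀ N.
L_total = 97.8 + 10·log₁₀(6) = 97.8 + 7.782 = 105.58 dB(A).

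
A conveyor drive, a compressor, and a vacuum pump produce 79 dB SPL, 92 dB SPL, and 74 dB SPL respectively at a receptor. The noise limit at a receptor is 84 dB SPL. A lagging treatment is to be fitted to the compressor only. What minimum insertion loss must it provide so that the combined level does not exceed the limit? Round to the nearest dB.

Everything except the compressor sums to 10^(79/10) + 10^(74/10) = 1.046e+08 in linear terms, 80.19 dB SPL.
To meet 84 dB SPL overall, the treated compressor may contribute at most 10^(84/10) − 1.046e+08 = 1.466e+08, i.e. 81.66 dB SPL.
So the compressor must be reduced from 92 to 81.66 dB SPL: IL = 10.34 dB.

10 dB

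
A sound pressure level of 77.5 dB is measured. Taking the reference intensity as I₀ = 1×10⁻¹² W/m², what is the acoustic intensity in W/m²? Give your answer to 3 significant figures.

L = 10·log₁₀(I/I₀) ⇒ I = I₀·10^(L/10) = 10⁻¹² × 10^7.75.

5.62e-05 W/m²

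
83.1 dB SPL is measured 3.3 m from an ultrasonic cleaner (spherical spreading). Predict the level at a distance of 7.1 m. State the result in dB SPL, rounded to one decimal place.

76.4 dB SPL

Spherical spreading from a point source gives a 20·log₁₀(r₂/r₁) drop.
L₂ = 83.1 − 20·log₁₀(7.1/3.3) = 83.1 − 6.655 = 76.45 dB SPL.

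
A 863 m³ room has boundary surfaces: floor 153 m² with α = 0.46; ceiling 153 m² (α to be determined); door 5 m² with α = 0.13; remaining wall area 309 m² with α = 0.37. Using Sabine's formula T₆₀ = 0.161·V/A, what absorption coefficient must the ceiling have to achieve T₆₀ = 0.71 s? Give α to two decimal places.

0.07

A = 0.161·V/T₆₀ = 0.161·863/0.71 = 195.69 m² sabins.
Absorption from the other surfaces = 153·0.46 + 5·0.13 + 309·0.37 = 185.36 m², so the ceiling must supply 10.33 m² over 153 m².
α = 10.33/153 = 0.068.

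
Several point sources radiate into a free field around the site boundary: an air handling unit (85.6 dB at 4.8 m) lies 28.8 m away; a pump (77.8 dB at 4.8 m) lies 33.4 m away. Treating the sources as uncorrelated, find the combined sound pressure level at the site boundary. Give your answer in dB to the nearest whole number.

71 dB

First find each source's level at the receiver (point-source: −20·log₁₀(r/r_ref)), then combine on an intensity basis.
air handling unit: 85.6 − 20·log₁₀(28.8/4.8) = 85.6 − 15.56 = 70.04 dB.
pump: 77.8 − 20·log₁₀(33.4/4.8) = 77.8 − 16.85 = 60.95 dB.
Σ 10^(L/10) = 1.133e+07 → L_total = 10·log₁₀(1.133e+07) = 70.54 dB.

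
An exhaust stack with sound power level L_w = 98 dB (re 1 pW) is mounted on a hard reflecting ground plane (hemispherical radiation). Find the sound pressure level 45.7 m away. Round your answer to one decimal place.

56.8 dB

L_p = L_w − 10·log₁₀(2π·r²) with r = 45.7 m.
2π·r² = 1.312e+04 m², 10·log₁₀ of that is 41.180 dB.
L_p = 98 − 41.180 = 56.82 dB.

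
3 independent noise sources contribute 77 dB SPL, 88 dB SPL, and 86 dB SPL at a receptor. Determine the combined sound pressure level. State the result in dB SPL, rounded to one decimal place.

Incoherent sources combine by intensity addition: L_total = 10·log₁₀(Σ 10^(L_i/10)).
Σ 10^(L/10) = 10^(77/10) + 10^(88/10) + 10^(86/10) = 1.079e+09.
L_total = 10·log₁₀(1.079e+09) = 90.33 dB SPL.

90.3 dB SPL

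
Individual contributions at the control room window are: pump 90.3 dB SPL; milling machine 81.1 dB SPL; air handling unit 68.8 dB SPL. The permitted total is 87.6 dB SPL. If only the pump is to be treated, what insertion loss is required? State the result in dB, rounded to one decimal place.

3.9 dB

Fixed contribution from the other sources: Σ 10^(L/10) = 10^(81.1/10) + 10^(68.8/10) = 1.364e+08 (81.35 dB SPL).
The limit corresponds to 10^(87.6/10) = 5.754e+08; subtracting the fixed part leaves 4.390e+08 for the pump, i.e. 86.42 dB SPL.
Required insertion loss = 90.3 − 86.42 = 3.88 dB.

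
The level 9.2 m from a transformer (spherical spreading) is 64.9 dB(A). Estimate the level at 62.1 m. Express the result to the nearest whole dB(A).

48 dB(A)

Spherical spreading from a point source gives a 20·log₁₀(r₂/r₁) drop.
L₂ = 64.9 − 20·log₁₀(62.1/9.2) = 64.9 − 16.586 = 48.31 dB(A).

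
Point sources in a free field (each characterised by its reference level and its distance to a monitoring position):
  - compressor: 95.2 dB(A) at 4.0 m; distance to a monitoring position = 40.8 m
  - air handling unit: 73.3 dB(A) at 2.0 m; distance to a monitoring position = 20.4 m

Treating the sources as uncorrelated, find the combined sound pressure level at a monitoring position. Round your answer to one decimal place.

Propagate each source to the receiver with L = L_ref − 20·log₁₀(r/r_ref), then add intensities.
compressor: 95.2 − 20·log₁₀(40.8/4.0) = 95.2 − 20.17 = 75.03 dB(A).
air handling unit: 73.3 − 20·log₁₀(20.4/2.0) = 73.3 − 20.17 = 53.13 dB(A).
Σ 10^(L/10) = 3.203e+07 → L_total = 10·log₁₀(3.203e+07) = 75.06 dB(A).

75.1 dB(A)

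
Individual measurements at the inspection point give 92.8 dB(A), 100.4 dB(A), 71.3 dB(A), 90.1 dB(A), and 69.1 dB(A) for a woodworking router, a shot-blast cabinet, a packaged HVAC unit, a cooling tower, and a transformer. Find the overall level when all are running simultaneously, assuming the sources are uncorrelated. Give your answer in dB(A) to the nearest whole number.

101 dB(A)

For uncorrelated sources the intensities add, so convert each level to linear form, sum, and take 10·log₁₀ of the total.
Σ 10^(L/10) = 10^(92.8/10) + 10^(100.4/10) + 10^(71.3/10) + 10^(90.1/10) + 10^(69.1/10) = 1.392e+10.
L_total = 10·log₁₀(1.392e+10) = 101.43 dB(A).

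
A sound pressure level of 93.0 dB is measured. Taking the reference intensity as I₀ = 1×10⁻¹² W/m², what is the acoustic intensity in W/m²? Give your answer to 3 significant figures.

0.00200 W/m²

I = I₀·10^(L/10) = 10⁻¹² × 10^(93.0/10) = 10^(-2.700).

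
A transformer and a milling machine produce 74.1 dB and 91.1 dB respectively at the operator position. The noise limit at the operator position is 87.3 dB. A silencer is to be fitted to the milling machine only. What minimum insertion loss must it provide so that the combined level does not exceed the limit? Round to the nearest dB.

Everything except the milling machine sums to 10^(74.1/10) = 2.570e+07 in linear terms, 74.10 dB.
To meet 87.3 dB overall, the treated milling machine may contribute at most 10^(87.3/10) − 2.570e+07 = 5.113e+08, i.e. 87.09 dB.
Required insertion loss = 91.1 − 87.09 = 4.01 dB.

4 dB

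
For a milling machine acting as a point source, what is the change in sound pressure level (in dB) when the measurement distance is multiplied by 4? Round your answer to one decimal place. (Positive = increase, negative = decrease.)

-12.0 dB

With spherical spreading the level changes by −20·log₁₀(r₂/r₁).
ΔL = −20·log₁₀(4) = -12.04 dB.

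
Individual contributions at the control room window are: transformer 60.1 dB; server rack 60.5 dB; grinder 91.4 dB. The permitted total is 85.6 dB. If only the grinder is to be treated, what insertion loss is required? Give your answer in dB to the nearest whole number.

Everything except the grinder sums to 10^(60.1/10) + 10^(60.5/10) = 2.145e+06 in linear terms, 63.31 dB.
The limit corresponds to 10^(85.6/10) = 3.631e+08; subtracting the fixed part leaves 3.609e+08 for the grinder, i.e. 85.57 dB.
So the grinder must be reduced from 91.4 to 85.57 dB: IL = 5.83 dB.

6 dB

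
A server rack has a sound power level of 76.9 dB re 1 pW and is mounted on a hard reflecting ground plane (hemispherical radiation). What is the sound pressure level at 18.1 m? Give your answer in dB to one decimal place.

The power spreads over a hemisphere of area 2π·r², so L_p = L_w − 10·log₁₀(2π·r²).
2π·r² = 2058 m², 10·log₁₀ of that is 33.135 dB.
L_p = 76.9 − 33.135 = 43.76 dB.

43.8 dB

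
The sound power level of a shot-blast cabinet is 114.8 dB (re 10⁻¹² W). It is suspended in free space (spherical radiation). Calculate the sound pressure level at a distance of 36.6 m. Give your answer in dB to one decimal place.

The power spreads over a sphere of area 4π·r², so L_p = L_w − 10·log₁₀(4π·r²).
4π·r² = 1.683e+04 m², 10·log₁₀ of that is 42.262 dB.
L_p = 114.8 − 42.262 = 72.54 dB.

72.5 dB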